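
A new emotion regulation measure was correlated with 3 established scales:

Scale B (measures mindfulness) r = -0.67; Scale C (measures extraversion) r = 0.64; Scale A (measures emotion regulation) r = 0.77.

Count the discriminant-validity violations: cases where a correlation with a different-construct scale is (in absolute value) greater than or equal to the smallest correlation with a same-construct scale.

Convergent (same construct = emotion regulation): Scale A.
Smallest convergent = 0.77. Discriminant |r|: 0.67, 0.64; count ≥ 0.77 → 0.

0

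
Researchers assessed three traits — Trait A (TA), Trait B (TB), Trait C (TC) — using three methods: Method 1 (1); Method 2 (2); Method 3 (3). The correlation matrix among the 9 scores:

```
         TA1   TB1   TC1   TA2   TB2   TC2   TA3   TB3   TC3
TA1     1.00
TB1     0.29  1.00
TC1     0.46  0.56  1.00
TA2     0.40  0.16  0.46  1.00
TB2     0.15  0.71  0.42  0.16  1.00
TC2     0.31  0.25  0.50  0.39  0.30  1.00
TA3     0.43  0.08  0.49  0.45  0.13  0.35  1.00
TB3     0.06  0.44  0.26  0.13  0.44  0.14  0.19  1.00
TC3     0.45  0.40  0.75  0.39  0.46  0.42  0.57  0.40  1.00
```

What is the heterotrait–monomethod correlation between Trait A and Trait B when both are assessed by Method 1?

0.29

Different traits, same method: r(TA1, TB1) = 0.29.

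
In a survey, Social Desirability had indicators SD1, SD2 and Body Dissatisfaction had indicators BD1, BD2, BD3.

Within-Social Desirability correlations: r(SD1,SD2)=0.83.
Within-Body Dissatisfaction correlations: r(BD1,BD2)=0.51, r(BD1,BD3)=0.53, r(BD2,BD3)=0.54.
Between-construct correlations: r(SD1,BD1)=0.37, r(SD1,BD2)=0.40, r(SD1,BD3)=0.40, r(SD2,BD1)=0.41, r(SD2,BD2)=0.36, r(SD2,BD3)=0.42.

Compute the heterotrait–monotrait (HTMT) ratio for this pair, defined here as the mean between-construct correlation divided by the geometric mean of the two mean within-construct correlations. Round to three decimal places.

0.595

Between-construct mean = 2.36/6 = 0.3933.
Mean within-SD = 0.83/1 = 0.8300; mean within-BD = 1.58/3 = 0.5267.
Geometric mean = √(0.8300 × 0.5267) = 0.6612.
HTMT = 0.3933 / 0.6612 = 0.595.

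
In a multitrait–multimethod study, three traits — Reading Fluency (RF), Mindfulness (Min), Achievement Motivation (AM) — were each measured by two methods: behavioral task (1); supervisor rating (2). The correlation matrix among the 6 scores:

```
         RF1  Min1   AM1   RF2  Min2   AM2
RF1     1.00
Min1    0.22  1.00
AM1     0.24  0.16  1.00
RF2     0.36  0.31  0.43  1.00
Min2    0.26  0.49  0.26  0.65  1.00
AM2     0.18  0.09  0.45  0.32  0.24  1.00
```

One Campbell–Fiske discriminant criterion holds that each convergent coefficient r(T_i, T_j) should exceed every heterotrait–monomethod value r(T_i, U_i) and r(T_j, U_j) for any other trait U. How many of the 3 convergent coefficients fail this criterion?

2

Convergent coefficients and their comparison sets:
RF (methods 1·2): 0.36 vs {0.22, 0.65, 0.24, 0.32} → fail.
Min (methods 1·2): 0.49 vs {0.22, 0.65, 0.16, 0.24} → fail.
AM (methods 1·2): 0.45 vs {0.24, 0.32, 0.16, 0.24} → pass.
2 of 3 fail.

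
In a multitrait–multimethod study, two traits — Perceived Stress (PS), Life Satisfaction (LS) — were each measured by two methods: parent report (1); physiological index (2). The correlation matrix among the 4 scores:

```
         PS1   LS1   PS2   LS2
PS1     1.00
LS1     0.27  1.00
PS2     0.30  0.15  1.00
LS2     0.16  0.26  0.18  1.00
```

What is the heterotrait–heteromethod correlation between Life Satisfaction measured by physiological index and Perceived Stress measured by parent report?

0.16

Different traits and methods: r(LS2, PS1) = 0.16.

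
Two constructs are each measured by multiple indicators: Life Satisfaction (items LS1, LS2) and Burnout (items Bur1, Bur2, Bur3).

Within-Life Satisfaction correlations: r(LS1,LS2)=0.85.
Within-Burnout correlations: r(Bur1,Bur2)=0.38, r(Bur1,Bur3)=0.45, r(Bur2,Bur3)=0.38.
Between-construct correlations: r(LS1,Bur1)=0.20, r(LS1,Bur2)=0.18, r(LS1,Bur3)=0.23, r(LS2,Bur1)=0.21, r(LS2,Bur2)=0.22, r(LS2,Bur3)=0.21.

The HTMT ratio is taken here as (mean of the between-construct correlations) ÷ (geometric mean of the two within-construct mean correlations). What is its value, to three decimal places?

0.356

Mean heterotrait r = 1.25/6 = 0.2083.
Mean within-LS = 0.85/1 = 0.8500; mean within-Bur = 1.21/3 = 0.4033.
Geometric mean = √(0.8500 × 0.4033) = 0.5855.
HTMT = 0.2083 / 0.5855 = 0.356.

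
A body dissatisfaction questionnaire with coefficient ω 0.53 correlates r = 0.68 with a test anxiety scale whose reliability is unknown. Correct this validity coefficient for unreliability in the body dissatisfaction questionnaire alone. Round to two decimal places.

0.93

Single correction: r_c = r_obs / √r_xx = 0.68 / √0.53 = 0.68 / 0.7280 ≈ 0.93.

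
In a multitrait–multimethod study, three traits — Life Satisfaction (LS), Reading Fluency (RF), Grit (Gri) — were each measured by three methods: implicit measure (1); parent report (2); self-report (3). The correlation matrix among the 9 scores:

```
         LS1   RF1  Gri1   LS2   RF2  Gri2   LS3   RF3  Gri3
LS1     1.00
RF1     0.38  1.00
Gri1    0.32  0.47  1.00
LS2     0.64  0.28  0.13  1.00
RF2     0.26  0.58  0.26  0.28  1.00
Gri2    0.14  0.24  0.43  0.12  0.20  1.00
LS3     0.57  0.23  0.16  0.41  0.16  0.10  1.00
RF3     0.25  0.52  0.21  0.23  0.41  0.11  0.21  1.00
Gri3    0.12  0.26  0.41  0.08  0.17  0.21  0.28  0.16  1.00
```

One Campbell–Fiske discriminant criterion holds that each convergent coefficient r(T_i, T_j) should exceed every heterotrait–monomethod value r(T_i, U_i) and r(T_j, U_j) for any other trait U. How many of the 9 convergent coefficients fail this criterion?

Checking each validity diagonal entry against its comparison values:
LS (methods 1·2): 0.64 vs {0.38, 0.28, 0.32, 0.12} → pass.
LS (methods 1·3): 0.57 vs {0.38, 0.21, 0.32, 0.28} → pass.
LS (methods 2·3): 0.41 vs {0.28, 0.21, 0.12, 0.28} → pass.
RF (methods 1·2): 0.58 vs {0.38, 0.28, 0.47, 0.20} → pass.
RF (methods 1·3): 0.52 vs {0.38, 0.21, 0.47, 0.16} → pass.
RF (methods 2·3): 0.41 vs {0.28, 0.21, 0.20, 0.16} → pass.
Gri (methods 1·2): 0.43 vs {0.32, 0.12, 0.47, 0.20} → fail.
Gri (methods 1·3): 0.41 vs {0.32, 0.28, 0.47, 0.16} → fail.
Gri (methods 2·3): 0.21 vs {0.12, 0.28, 0.20, 0.16} → fail.
3 of 9 fail.

3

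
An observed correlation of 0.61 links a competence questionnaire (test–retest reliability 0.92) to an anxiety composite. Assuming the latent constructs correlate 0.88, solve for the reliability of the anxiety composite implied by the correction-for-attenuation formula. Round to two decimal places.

0.52

r_true = r_obs / √(r_xx · r_yy) ⇒ 0.88 = 0.61 / √(0.92 · r_yy).
√(0.92 · r_yy) = 0.61 / 0.88 = 0.6932; 0.92 · r_yy = 0.4805; r_yy = 0.4805 / 0.92 ≈ 0.52.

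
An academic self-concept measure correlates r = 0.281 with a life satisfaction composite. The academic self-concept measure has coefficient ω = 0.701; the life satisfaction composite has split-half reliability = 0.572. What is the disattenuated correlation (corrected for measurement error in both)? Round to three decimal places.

r_true = r_obs / √(r_xx · r_yy) = 0.281 / √(0.701 × 0.572) = 0.281 / √0.400972 = 0.281 / 0.6332 ≈ 0.444.

0.444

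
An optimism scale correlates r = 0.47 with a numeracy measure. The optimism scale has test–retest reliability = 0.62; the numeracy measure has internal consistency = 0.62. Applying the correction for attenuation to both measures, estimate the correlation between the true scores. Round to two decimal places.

0.76

r_true = r_obs / √(r_xx · r_yy) = 0.47 / √(0.62 × 0.62) = 0.47 / √0.3844 = 0.47 / 0.6200 ≈ 0.76.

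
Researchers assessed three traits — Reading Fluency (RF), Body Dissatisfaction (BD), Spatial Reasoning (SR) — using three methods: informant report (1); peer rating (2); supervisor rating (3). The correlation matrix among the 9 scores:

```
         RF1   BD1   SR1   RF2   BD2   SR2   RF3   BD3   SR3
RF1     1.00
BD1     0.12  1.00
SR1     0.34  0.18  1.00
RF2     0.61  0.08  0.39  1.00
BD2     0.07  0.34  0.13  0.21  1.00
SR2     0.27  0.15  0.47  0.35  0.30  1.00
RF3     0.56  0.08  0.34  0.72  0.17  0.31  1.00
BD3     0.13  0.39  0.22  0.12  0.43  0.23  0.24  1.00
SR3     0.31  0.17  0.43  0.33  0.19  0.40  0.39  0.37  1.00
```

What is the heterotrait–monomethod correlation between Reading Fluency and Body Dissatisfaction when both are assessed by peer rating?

0.21

Different traits, same method: r(RF2, BD2) = 0.21.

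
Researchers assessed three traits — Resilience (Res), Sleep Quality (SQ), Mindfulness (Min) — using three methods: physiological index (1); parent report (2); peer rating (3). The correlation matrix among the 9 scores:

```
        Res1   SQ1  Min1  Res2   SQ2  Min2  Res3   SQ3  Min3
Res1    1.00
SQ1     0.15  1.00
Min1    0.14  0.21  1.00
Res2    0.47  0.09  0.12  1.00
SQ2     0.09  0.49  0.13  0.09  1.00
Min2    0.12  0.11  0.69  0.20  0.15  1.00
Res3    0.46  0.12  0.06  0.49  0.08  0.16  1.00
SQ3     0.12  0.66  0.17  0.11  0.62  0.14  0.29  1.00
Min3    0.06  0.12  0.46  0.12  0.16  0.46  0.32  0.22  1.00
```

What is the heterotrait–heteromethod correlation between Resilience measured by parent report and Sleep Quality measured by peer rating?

0.11

Different traits and methods: r(Res2, SQ3) = 0.11.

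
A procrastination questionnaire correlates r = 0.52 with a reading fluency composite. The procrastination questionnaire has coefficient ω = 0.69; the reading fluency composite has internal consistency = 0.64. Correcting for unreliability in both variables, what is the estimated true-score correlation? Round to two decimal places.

0.78

r_true = r_obs / √(r_xx · r_yy) = 0.52 / √(0.69 × 0.64) = 0.52 / √0.4416 = 0.52 / 0.6645 ≈ 0.78.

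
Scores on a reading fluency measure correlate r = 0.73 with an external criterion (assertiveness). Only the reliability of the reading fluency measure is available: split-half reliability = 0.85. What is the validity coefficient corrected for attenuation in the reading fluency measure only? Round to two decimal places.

Single correction: r_c = r_obs / √r_xx = 0.73 / √0.85 = 0.73 / 0.9220 ≈ 0.79.

0.79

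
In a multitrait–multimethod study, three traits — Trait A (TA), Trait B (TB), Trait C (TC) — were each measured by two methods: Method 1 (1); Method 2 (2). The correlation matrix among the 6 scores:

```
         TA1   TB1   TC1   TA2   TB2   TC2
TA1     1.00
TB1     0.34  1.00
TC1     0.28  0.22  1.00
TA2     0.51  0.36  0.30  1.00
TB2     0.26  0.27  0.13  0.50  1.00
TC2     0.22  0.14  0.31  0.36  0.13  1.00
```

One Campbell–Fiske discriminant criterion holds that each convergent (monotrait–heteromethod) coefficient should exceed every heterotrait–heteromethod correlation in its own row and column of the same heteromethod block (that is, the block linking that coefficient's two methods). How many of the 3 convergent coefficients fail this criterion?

1

Checking each validity diagonal entry against its comparison values:
TA (methods 1·2): 0.51 vs {0.26, 0.36, 0.22, 0.30} → pass.
TB (methods 1·2): 0.27 vs {0.36, 0.26, 0.14, 0.13} → fail.
TC (methods 1·2): 0.31 vs {0.30, 0.22, 0.13, 0.14} → pass.
1 of 3 fail.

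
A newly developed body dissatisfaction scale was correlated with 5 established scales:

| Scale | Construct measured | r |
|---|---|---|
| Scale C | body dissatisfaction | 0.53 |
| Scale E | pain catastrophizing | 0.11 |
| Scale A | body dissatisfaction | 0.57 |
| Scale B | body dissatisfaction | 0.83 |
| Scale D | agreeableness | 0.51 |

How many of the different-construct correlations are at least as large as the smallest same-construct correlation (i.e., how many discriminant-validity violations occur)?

Convergent (same construct = body dissatisfaction): Scale C, Scale A, Scale B.
Smallest convergent = 0.53. Discriminant values: 0.11, 0.51; count ≥ 0.53 → 0.

0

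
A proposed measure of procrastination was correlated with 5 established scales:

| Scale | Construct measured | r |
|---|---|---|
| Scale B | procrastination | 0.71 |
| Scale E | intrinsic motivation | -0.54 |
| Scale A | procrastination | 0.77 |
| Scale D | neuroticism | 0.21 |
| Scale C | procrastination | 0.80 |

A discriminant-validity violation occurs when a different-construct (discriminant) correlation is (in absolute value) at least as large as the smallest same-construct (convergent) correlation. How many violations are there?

0

Convergent (same construct = procrastination): Scale B, Scale A, Scale C.
Smallest convergent = 0.71. Discriminant |r|: 0.54, 0.21; count ≥ 0.71 → 0.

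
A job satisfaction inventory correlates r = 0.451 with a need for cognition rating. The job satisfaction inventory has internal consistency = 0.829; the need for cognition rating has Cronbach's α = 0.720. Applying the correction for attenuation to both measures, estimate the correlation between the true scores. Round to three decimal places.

0.584

r_true = r_obs / √(r_xx · r_yy) = 0.451 / √(0.829 × 0.720) = 0.451 / √0.596880 = 0.451 / 0.7726 ≈ 0.584.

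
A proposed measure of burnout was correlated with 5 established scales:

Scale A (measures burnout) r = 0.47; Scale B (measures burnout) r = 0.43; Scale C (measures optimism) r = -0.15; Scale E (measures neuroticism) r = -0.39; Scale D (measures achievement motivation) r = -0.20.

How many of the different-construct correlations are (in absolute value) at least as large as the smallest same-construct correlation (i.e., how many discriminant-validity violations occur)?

Convergent (same construct = burnout): Scale A, Scale B.
Smallest convergent = 0.43. Discriminant |r|: 0.15, 0.39, 0.20; count ≥ 0.43 → 0.

0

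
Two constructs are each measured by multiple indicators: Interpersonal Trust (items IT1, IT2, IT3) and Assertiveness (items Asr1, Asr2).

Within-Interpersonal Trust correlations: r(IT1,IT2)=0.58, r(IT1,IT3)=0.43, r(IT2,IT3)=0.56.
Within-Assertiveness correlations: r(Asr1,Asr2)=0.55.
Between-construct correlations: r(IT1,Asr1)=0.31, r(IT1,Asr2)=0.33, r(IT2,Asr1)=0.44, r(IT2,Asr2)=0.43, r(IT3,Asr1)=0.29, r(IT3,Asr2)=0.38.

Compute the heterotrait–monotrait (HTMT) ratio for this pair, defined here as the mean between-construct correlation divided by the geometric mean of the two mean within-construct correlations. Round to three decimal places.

0.677

Between-construct mean = 2.18/6 = 0.3633.
Mean within-IT = 1.57/3 = 0.5233; mean within-Asr = 0.55/1 = 0.5500.
Geometric mean = √(0.5233 × 0.5500) = 0.5365.
HTMT = 0.3633 / 0.5365 = 0.677.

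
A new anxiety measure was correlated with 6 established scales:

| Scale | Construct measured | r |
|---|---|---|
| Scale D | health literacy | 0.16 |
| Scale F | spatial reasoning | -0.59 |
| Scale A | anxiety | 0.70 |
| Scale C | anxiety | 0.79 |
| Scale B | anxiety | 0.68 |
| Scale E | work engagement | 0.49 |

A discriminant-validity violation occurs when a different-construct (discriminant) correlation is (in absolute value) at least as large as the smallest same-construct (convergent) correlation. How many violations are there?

0

Convergent (same construct = anxiety): Scale A, Scale C, Scale B.
Smallest convergent = 0.68. Discriminant |r|: 0.16, 0.59, 0.49; count ≥ 0.68 → 0.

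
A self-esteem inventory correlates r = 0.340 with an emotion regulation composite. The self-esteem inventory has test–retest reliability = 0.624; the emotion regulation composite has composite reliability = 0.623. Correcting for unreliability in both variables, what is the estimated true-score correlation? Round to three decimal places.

r_true = r_obs / √(r_xx · r_yy) = 0.340 / √(0.624 × 0.623) = 0.340 / √0.388752 = 0.340 / 0.6235 ≈ 0.545.

0.545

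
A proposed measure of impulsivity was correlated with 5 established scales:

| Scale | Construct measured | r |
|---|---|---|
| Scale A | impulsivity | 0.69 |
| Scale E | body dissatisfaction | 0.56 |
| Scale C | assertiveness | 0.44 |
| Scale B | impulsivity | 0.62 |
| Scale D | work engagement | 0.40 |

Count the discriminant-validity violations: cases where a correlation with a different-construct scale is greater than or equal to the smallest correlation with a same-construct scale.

0

Convergent (same construct = impulsivity): Scale A, Scale B.
Smallest convergent = 0.62. Discriminant values: 0.56, 0.44, 0.40; count ≥ 0.62 → 0.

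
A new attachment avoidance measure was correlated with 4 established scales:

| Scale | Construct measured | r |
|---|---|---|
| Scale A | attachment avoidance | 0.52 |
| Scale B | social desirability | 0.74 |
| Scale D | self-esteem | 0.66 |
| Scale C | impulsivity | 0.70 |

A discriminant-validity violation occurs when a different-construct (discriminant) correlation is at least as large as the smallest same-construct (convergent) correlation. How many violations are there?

Convergent (same construct = attachment avoidance): Scale A.
Smallest convergent = 0.52. Discriminant values: 0.74, 0.66, 0.70; count ≥ 0.52 → 3.

3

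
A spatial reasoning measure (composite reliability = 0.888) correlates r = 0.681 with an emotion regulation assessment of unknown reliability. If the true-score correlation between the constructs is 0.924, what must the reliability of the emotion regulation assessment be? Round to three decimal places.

r_true = r_obs / √(r_xx · r_yy) ⇒ 0.924 = 0.681 / √(0.888 · r_yy).
√(0.888 · r_yy) = 0.681 / 0.924 = 0.7370; 0.888 · r_yy = 0.5432; r_yy = 0.5432 / 0.888 ≈ 0.612.

0.612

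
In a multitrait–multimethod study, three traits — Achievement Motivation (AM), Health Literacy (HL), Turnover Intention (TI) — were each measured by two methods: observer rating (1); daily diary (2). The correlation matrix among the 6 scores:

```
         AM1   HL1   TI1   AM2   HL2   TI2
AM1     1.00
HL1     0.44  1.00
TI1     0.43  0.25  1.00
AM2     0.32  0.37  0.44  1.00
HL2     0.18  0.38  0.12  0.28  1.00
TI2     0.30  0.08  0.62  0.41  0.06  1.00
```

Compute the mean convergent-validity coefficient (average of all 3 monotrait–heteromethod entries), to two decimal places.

0.44

Convergent values: 0.32, 0.38, 0.62; mean = 1.32/3 = 0.44.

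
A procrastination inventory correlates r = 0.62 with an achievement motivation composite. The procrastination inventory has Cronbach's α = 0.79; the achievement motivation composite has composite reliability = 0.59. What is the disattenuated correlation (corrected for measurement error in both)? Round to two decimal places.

0.91

r_true = r_obs / √(r_xx · r_yy) = 0.62 / √(0.79 × 0.59) = 0.62 / √0.4661 = 0.62 / 0.6827 ≈ 0.91.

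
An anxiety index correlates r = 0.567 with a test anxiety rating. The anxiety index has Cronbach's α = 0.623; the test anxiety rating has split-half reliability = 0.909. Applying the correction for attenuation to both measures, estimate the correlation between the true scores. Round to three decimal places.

r_true = r_obs / √(r_xx · r_yy) = 0.567 / √(0.623 × 0.909) = 0.567 / √0.566307 = 0.567 / 0.7525 ≈ 0.753.

0.753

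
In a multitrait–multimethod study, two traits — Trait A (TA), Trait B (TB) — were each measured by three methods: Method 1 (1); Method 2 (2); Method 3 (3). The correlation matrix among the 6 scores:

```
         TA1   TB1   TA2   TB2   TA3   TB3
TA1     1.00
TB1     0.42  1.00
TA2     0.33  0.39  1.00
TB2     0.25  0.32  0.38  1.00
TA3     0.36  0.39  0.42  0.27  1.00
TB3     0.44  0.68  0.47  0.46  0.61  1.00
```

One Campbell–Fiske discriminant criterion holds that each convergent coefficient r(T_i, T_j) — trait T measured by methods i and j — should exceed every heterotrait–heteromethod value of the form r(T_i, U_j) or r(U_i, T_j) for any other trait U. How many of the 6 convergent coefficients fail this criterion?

Convergent coefficients and their comparison sets:
TA (methods 1·2): 0.33 vs {0.25, 0.39} → fail.
TA (methods 1·3): 0.36 vs {0.44, 0.39} → fail.
TA (methods 2·3): 0.42 vs {0.47, 0.27} → fail.
TB (methods 1·2): 0.32 vs {0.39, 0.25} → fail.
TB (methods 1·3): 0.68 vs {0.39, 0.44} → pass.
TB (methods 2·3): 0.46 vs {0.27, 0.47} → fail.
5 of 6 fail.

5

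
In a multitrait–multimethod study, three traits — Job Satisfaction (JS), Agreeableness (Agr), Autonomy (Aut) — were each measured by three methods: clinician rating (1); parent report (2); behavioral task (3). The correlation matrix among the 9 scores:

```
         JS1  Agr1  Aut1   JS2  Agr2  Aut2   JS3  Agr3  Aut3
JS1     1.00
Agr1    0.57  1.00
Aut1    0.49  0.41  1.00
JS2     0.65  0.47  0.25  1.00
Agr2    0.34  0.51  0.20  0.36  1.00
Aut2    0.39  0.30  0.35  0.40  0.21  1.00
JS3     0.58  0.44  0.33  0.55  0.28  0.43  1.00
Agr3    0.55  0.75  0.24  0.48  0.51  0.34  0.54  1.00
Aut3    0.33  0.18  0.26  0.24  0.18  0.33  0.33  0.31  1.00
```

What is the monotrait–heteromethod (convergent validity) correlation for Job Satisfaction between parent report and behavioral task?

0.55

Same trait (JS), different methods: r(JS2, JS3) = 0.55.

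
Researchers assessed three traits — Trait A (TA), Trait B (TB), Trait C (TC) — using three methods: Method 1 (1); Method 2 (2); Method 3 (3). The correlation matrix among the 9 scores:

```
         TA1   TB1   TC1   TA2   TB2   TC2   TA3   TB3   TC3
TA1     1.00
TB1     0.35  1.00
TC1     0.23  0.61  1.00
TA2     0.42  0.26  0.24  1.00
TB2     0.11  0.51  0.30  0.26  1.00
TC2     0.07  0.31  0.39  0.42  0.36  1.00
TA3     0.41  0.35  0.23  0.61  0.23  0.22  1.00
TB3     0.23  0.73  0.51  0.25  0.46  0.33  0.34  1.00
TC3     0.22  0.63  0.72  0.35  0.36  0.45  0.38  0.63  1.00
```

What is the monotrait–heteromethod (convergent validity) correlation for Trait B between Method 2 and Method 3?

0.46

Same trait (TB), different methods: r(TB2, TB3) = 0.46.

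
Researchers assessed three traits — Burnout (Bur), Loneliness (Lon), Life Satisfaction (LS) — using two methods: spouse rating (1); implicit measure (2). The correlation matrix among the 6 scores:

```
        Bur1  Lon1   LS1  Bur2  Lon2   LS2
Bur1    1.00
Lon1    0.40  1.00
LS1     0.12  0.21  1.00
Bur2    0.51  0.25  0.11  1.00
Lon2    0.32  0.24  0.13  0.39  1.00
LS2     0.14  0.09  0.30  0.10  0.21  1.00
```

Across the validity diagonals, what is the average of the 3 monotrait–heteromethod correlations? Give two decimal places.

0.35

Convergent values: 0.51, 0.24, 0.30; mean = 1.05/3 = 0.35.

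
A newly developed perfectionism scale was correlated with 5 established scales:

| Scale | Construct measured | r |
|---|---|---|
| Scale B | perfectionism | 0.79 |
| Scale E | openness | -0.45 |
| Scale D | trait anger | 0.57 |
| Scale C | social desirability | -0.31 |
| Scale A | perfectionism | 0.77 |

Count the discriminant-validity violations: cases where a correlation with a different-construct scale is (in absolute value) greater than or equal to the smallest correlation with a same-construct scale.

Convergent (same construct = perfectionism): Scale B, Scale A.
Smallest convergent = 0.77. Discriminant |r|: 0.45, 0.57, 0.31; count ≥ 0.77 → 0.

0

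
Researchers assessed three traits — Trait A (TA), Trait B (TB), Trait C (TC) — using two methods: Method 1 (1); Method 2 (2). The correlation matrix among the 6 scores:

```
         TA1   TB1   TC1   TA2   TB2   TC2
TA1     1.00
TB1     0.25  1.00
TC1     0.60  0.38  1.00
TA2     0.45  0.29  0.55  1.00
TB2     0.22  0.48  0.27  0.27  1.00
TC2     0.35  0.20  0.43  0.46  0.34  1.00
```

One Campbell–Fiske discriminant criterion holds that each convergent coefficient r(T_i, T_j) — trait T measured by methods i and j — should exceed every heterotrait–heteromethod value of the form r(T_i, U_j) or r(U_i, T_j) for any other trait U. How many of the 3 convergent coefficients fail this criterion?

Each convergent coefficient versus the relevant comparison correlations:
TA (methods 1·2): 0.45 vs {0.22, 0.29, 0.35, 0.55} → fail.
TB (methods 1·2): 0.48 vs {0.29, 0.22, 0.20, 0.27} → pass.
TC (methods 1·2): 0.43 vs {0.55, 0.35, 0.27, 0.20} → fail.
2 of 3 fail.

2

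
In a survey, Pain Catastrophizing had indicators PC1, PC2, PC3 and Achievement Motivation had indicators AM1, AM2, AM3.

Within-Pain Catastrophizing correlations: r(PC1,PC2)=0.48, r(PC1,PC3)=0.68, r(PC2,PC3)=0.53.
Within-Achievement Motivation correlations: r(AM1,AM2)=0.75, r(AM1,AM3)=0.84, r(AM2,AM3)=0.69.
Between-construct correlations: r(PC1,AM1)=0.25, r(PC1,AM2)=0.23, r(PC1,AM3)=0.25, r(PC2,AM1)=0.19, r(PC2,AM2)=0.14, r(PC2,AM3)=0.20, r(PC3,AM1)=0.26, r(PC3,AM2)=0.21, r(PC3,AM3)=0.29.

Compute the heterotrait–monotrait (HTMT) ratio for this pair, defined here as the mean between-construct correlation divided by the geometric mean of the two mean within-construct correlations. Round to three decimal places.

0.343

Mean between = 2.02/9 = 0.2244.
Mean within-PC = 1.69/3 = 0.5633; mean within-AM = 2.28/3 = 0.7600.
Geometric mean = √(0.5633 × 0.7600) = 0.6543.
HTMT = 0.2244 / 0.6543 = 0.343.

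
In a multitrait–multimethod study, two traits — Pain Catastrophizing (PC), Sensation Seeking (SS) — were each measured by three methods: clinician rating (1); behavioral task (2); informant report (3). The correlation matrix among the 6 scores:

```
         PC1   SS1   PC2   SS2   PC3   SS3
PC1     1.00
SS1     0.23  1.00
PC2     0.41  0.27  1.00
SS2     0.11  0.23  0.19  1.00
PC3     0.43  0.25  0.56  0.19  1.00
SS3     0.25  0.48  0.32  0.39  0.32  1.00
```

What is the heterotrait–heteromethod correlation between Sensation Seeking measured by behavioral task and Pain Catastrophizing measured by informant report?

0.19

Different traits and methods: r(SS2, PC3) = 0.19.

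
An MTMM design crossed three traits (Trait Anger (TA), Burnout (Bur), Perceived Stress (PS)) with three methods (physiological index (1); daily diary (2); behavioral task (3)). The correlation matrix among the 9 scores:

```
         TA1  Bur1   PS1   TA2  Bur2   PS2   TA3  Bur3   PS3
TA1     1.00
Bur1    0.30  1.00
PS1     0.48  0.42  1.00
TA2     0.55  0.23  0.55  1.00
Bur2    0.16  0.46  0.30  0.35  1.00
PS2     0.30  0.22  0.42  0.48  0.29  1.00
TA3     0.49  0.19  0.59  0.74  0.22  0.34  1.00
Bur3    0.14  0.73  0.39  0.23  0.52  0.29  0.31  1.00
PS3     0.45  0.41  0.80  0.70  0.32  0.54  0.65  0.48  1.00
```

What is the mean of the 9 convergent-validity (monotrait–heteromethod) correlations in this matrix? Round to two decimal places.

Convergent values: 0.55, 0.49, 0.74, 0.46, 0.73, 0.52, 0.42, 0.80, 0.54; mean = 5.25/9 = 0.58.

0.58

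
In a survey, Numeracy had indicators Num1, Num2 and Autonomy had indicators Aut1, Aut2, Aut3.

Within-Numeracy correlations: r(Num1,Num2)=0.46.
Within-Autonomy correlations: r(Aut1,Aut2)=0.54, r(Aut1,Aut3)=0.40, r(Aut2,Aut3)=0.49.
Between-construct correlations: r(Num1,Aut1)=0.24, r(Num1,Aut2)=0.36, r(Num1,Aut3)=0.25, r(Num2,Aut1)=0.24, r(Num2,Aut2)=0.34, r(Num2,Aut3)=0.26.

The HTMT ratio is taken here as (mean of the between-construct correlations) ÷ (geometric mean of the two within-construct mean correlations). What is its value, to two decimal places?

Between-construct mean = 1.69/6 = 0.2817.
Mean within-Num = 0.46/1 = 0.4600; mean within-Aut = 1.43/3 = 0.4767.
Geometric mean = √(0.4600 × 0.4767) = 0.4683.
HTMT = 0.2817 / 0.4683 = 0.60.

0.60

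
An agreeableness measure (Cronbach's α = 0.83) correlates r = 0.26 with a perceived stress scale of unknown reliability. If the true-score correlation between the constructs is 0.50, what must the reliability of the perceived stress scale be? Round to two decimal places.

r_true = r_obs / √(r_xx · r_yy) ⇒ 0.50 = 0.26 / √(0.83 · r_yy).
√(0.83 · r_yy) = 0.26 / 0.50 = 0.5200; 0.83 · r_yy = 0.2704; r_yy = 0.2704 / 0.83 ≈ 0.33.

0.33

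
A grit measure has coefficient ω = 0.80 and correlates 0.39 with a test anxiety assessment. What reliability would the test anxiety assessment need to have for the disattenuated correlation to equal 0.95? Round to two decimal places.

r_true = r_obs / √(r_xx · r_yy) ⇒ 0.95 = 0.39 / √(0.80 · r_yy).
√(0.80 · r_yy) = 0.39 / 0.95 = 0.4105; 0.80 · r_yy = 0.1685; r_yy = 0.1685 / 0.80 ≈ 0.21.

0.21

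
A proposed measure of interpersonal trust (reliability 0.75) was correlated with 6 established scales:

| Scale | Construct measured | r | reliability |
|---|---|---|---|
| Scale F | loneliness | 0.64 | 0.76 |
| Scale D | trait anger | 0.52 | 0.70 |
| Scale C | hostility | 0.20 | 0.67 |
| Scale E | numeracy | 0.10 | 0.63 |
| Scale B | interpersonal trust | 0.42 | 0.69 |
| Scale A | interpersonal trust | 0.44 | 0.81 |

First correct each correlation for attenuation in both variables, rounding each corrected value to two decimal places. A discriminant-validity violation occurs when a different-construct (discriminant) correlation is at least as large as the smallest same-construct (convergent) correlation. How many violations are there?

Disattenuated r (r / √(r_scale · r_new)):
  Scale F (disc): 0.64 / √(0.76·0.75) = 0.85
  Scale D (disc): 0.52 / √(0.70·0.75) = 0.72
  Scale C (disc): 0.20 / √(0.67·0.75) = 0.28
  Scale E (disc): 0.10 / √(0.63·0.75) = 0.15
  Scale B (conv): 0.42 / √(0.69·0.75) = 0.58
  Scale A (conv): 0.44 / √(0.81·0.75) = 0.56
Smallest convergent = 0.56. Discriminant values: 0.85, 0.72, 0.28, 0.15; count ≥ 0.56 → 2.

2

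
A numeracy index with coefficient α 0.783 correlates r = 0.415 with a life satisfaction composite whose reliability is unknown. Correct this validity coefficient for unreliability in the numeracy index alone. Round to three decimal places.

Single correction: r_c = r_obs / √r_xx = 0.415 / √0.783 = 0.415 / 0.8849 ≈ 0.469.

0.469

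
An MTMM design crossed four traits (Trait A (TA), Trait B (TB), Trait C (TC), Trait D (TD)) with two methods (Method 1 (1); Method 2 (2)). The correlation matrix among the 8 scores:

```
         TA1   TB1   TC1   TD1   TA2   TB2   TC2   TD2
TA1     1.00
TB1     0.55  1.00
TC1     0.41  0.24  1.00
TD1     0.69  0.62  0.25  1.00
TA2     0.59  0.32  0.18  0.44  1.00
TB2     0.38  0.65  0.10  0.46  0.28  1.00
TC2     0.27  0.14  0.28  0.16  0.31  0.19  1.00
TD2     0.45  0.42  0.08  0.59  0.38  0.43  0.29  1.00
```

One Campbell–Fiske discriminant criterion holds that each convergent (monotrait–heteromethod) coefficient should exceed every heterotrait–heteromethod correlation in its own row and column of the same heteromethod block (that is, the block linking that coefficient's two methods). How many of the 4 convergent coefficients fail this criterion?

0

Each convergent coefficient versus the relevant comparison correlations:
TA (methods 1·2): 0.59 vs {0.38, 0.32, 0.27, 0.18, 0.45, 0.44} → pass.
TB (methods 1·2): 0.65 vs {0.32, 0.38, 0.14, 0.10, 0.42, 0.46} → pass.
TC (methods 1·2): 0.28 vs {0.18, 0.27, 0.10, 0.14, 0.08, 0.16} → pass.
TD (methods 1·2): 0.59 vs {0.44, 0.45, 0.46, 0.42, 0.16, 0.08} → pass.
0 of 4 fail.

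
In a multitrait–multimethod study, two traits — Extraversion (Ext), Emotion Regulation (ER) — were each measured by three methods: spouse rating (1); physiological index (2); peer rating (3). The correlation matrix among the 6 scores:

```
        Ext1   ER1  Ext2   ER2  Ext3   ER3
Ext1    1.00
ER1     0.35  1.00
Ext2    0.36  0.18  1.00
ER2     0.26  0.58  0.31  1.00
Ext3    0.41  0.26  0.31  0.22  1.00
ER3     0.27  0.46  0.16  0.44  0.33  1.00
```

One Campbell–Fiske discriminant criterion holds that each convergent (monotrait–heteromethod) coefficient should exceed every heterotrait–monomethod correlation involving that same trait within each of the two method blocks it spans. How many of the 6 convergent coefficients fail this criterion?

Convergent coefficients and their comparison sets:
Ext (methods 1·2): 0.36 vs {0.35, 0.31} → pass.
Ext (methods 1·3): 0.41 vs {0.35, 0.33} → pass.
Ext (methods 2·3): 0.31 vs {0.31, 0.33} → fail.
ER (methods 1·2): 0.58 vs {0.35, 0.31} → pass.
ER (methods 1·3): 0.46 vs {0.35, 0.33} → pass.
ER (methods 2·3): 0.44 vs {0.31, 0.33} → pass.
1 of 6 fail.

1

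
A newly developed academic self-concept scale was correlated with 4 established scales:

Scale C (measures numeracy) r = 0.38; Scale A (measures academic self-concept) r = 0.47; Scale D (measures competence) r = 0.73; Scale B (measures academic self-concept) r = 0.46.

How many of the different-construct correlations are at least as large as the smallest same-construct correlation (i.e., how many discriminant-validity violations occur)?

Convergent (same construct = academic self-concept): Scale A, Scale B.
Smallest convergent = 0.46. Discriminant values: 0.38, 0.73; count ≥ 0.46 → 1.

1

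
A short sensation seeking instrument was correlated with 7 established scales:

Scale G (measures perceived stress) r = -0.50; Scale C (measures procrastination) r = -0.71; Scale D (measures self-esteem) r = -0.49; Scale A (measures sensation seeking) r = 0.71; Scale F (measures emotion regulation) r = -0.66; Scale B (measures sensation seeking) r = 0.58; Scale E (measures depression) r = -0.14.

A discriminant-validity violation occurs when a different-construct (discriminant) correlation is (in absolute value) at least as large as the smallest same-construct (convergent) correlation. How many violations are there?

Convergent (same construct = sensation seeking): Scale A, Scale B.
Smallest convergent = 0.58. Discriminant |r|: 0.50, 0.71, 0.49, 0.66, 0.14; count ≥ 0.58 → 2.

2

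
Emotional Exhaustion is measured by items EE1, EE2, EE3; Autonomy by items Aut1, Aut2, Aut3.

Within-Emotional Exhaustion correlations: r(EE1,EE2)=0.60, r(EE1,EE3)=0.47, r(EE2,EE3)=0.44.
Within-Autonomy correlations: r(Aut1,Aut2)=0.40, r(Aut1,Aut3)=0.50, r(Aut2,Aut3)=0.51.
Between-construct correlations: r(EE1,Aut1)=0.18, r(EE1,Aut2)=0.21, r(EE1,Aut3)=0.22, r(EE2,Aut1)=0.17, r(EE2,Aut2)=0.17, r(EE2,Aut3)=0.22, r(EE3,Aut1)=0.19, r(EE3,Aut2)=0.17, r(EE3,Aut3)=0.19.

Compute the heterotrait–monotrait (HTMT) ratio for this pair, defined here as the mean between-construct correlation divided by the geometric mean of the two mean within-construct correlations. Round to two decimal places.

Mean between = 1.72/9 = 0.1911.
Mean within-EE = 1.51/3 = 0.5033; mean within-Aut = 1.41/3 = 0.4700.
Geometric mean = √(0.5033 × 0.4700) = 0.4864.
HTMT = 0.1911 / 0.4864 = 0.39.

0.39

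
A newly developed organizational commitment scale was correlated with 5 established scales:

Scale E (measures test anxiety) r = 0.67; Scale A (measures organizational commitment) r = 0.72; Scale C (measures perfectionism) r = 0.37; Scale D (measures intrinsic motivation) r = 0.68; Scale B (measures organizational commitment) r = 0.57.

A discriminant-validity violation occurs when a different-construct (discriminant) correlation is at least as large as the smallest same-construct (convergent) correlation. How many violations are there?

Convergent (same construct = organizational commitment): Scale A, Scale B.
Smallest convergent = 0.57. Discriminant values: 0.67, 0.37, 0.68; count ≥ 0.57 → 2.

2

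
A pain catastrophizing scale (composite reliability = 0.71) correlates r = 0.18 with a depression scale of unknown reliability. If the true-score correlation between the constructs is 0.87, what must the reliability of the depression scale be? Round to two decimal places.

0.06

r_true = r_obs / √(r_xx · r_yy) ⇒ 0.87 = 0.18 / √(0.71 · r_yy).
√(0.71 · r_yy) = 0.18 / 0.87 = 0.2069; 0.71 · r_yy = 0.0428; r_yy = 0.0428 / 0.71 ≈ 0.06.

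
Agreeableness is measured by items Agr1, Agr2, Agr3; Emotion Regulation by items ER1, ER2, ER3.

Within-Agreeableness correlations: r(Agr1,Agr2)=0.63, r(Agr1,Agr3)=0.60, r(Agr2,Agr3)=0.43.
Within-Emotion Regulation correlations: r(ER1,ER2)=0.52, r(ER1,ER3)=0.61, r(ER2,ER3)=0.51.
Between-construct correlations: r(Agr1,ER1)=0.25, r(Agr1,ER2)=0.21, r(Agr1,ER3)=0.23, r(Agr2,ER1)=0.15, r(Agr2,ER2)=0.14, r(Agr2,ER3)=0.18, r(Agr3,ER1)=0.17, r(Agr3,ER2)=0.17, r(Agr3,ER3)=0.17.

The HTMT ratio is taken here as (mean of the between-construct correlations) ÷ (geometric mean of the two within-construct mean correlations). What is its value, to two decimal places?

0.34

Mean heterotrait r = 1.67/9 = 0.1856.
Mean within-Agr = 1.66/3 = 0.5533; mean within-ER = 1.64/3 = 0.5467.
Geometric mean = √(0.5533 × 0.5467) = 0.5500.
HTMT = 0.1856 / 0.5500 = 0.34.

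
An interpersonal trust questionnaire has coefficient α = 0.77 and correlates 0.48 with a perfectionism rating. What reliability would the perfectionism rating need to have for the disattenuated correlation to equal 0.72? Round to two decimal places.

0.58

r_true = r_obs / √(r_xx · r_yy) ⇒ 0.72 = 0.48 / √(0.77 · r_yy).
√(0.77 · r_yy) = 0.48 / 0.72 = 0.6667; 0.77 · r_yy = 0.4445; r_yy = 0.4445 / 0.77 ≈ 0.58.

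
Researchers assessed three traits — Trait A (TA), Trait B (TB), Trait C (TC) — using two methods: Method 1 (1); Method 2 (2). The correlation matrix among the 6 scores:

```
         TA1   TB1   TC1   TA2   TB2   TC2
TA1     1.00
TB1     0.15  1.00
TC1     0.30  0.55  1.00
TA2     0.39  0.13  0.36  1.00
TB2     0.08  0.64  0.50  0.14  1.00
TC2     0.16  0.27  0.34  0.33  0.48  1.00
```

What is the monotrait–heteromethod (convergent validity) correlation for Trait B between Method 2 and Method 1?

Same trait (TB), different methods: r(TB2, TB1) = 0.64.

0.64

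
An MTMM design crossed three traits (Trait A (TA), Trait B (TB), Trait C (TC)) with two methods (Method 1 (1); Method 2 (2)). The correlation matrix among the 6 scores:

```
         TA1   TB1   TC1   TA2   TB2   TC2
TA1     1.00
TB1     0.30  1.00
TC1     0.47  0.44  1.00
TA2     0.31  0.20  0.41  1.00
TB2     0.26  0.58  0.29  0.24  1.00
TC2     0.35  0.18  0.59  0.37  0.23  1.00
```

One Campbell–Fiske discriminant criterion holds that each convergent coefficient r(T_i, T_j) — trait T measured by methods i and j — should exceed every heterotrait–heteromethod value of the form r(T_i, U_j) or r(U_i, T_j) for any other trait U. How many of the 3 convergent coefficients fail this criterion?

1

Convergent coefficients and their comparison sets:
TA (methods 1·2): 0.31 vs {0.26, 0.20, 0.35, 0.41} → fail.
TB (methods 1·2): 0.58 vs {0.20, 0.26, 0.18, 0.29} → pass.
TC (methods 1·2): 0.59 vs {0.41, 0.35, 0.29, 0.18} → pass.
1 of 3 fail.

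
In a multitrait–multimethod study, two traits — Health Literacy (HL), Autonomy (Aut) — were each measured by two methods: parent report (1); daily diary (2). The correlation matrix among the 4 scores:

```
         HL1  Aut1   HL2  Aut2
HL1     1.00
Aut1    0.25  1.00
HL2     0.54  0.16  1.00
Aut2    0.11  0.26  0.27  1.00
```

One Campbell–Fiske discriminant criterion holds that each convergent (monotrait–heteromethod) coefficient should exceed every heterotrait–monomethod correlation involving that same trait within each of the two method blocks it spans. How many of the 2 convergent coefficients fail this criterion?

Convergent coefficients and their comparison sets:
HL (methods 1·2): 0.54 vs {0.25, 0.27} → pass.
Aut (methods 1·2): 0.26 vs {0.25, 0.27} → fail.
1 of 2 fail.

1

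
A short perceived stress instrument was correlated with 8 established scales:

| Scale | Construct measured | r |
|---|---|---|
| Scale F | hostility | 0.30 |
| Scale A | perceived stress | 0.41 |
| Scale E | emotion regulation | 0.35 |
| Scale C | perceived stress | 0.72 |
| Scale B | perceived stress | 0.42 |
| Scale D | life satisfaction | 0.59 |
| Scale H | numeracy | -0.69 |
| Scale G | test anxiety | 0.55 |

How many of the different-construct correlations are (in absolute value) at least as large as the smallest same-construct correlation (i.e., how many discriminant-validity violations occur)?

3

Convergent (same construct = perceived stress): Scale A, Scale C, Scale B.
Smallest convergent = 0.41. Discriminant |r|: 0.30, 0.35, 0.59, 0.69, 0.55; count ≥ 0.41 → 3.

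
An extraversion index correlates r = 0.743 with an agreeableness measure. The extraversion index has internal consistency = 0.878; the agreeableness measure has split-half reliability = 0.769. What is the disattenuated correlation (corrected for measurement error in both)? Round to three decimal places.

0.904

r_true = r_obs / √(r_xx · r_yy) = 0.743 / √(0.878 × 0.769) = 0.743 / √0.675182 = 0.743 / 0.8217 ≈ 0.904.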